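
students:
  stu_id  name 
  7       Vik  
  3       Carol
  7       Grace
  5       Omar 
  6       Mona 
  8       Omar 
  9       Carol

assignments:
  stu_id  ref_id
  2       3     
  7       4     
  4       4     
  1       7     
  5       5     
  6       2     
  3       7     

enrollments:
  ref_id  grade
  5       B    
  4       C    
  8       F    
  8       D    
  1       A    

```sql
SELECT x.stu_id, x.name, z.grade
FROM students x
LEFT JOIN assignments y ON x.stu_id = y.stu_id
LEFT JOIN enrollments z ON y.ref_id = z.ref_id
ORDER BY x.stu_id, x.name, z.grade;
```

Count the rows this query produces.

7

Joins associate left-to-right: students LEFT JOIN assignments on stu_id gives 7 intermediate row(s).
Then LEFT JOIN `enrollments z` on ref_id: each of those 7 rows is kept; rows whose y.ref_id has no match in z get NULL for z's columns.
Result: 7 row(s).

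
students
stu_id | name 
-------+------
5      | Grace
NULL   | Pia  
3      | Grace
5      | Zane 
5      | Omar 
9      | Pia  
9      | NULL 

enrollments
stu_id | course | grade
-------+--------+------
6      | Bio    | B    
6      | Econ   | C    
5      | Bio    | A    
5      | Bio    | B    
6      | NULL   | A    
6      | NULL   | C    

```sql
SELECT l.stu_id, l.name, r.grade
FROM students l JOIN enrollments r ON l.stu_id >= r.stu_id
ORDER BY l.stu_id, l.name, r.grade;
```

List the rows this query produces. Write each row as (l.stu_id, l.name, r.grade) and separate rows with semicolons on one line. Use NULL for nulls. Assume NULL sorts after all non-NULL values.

(5, Grace, A); (5, Grace, B); (5, Omar, A); (5, Omar, B); (5, Zane, A); (5, Zane, B); (9, Pia, A); (9, Pia, A); (9, Pia, B); (9, Pia, B); (9, Pia, C); (9, Pia, C); (9, NULL, A); (9, NULL, A); (9, NULL, B); (9, NULL, B); (9, NULL, C); (9, NULL, C)

INNER JOIN keeps only pairs where the ON condition holds.
Matching on l.stu_id >= r.stu_id. A NULL in a compared column never satisfies the condition.
- l (stu_id=5) pairs with 2 row(s) of r.
- l (stu_id=NULL) has no partner → excluded.
- l (stu_id=3) has no partner → excluded.
- l (stu_id=5) pairs with 2 row(s) of r.
- l (stu_id=5) pairs with 2 row(s) of r.
- l (stu_id=9) pairs with 6 row(s) of r.
- l (stu_id=9) pairs with 6 row(s) of r.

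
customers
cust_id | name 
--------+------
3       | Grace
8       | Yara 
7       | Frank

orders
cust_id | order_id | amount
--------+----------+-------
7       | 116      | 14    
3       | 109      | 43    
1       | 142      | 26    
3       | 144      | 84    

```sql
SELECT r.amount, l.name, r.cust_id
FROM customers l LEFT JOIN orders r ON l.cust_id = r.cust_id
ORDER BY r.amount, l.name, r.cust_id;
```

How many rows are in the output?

4

LEFT JOIN keeps every row from `customers`; unmatched rows get NULL for `orders`'s columns.
Matching on l.cust_id = r.cust_id.
- l row (cust_id=3): matches 2 r row(s) → 2 output row(s).
- l row (cust_id=8): no match → kept, r columns NULL.
- l row (cust_id=7): matches 1 r row(s) → 1 output row(s).
Total: 3 matched + 1 padded = 4 rows.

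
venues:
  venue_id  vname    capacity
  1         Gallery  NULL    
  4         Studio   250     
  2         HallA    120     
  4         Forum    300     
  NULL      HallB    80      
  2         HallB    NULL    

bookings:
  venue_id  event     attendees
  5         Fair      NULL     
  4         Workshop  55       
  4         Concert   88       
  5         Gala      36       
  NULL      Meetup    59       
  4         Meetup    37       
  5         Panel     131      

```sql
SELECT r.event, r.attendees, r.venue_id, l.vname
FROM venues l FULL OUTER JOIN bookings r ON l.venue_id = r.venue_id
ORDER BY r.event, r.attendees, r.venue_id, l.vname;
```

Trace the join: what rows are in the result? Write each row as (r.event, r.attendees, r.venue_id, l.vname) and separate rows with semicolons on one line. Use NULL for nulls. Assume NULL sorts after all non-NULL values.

FULL OUTER JOIN keeps every row from both sides; unmatched rows get NULL for the other side's columns.
Matching on l.venue_id = r.venue_id. A NULL in a compared column never satisfies the condition.
- venue_id=1: no r row matches, row kept with r columns NULL.
- venue_id=4: 3 matching r row(s), so 3 row(s) emitted.
- venue_id=2: no r row matches, row kept with r columns NULL.
- venue_id=4: 3 matching r row(s), so 3 row(s) emitted.
- venue_id=NULL: no r row matches, row kept with r columns NULL.
- venue_id=2: no r row matches, row kept with r columns NULL.
- 4 r row(s) had no l match → kept, l columns NULL.

(Concert, 88, 4, Forum); (Concert, 88, 4, Studio); (Fair, NULL, 5, NULL); (Gala, 36, 5, NULL); (Meetup, 37, 4, Forum); (Meetup, 37, 4, Studio); (Meetup, 59, NULL, NULL); (Panel, 131, 5, NULL); (Workshop, 55, 4, Forum); (Workshop, 55, 4, Studio); (NULL, NULL, NULL, Gallery); (NULL, NULL, NULL, HallA); (NULL, NULL, NULL, HallB); (NULL, NULL, NULL, HallB)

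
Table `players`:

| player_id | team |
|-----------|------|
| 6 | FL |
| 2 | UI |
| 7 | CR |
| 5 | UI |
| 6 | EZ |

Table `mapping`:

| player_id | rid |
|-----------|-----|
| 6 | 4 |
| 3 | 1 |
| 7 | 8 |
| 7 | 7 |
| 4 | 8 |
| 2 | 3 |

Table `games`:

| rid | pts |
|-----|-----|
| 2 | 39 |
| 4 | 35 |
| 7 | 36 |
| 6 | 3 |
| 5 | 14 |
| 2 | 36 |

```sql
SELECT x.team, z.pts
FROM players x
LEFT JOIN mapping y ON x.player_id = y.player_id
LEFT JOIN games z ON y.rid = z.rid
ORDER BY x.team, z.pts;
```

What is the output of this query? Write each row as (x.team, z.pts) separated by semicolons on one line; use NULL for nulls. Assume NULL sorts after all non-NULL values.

Evaluate left to right. First `players x LEFT JOIN mapping y` on player_id: 6 row(s).
Then LEFT JOIN `games z` on rid: each of those 6 rows is kept; rows whose y.rid has no match in z get NULL for z's columns.

(CR, 36); (CR, NULL); (EZ, 35); (FL, 35); (UI, NULL); (UI, NULL)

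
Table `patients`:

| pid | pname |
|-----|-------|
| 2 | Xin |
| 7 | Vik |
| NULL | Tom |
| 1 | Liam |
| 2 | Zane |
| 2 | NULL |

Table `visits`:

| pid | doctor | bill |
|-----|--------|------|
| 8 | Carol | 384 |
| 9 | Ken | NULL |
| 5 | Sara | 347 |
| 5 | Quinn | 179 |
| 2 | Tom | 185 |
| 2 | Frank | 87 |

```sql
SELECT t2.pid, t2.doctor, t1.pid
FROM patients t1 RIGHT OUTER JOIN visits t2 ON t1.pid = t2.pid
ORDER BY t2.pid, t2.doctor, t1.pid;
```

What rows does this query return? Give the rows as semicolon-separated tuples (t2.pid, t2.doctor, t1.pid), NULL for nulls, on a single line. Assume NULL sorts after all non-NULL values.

(2, Frank, 2); (2, Frank, 2); (2, Frank, 2); (2, Tom, 2); (2, Tom, 2); (2, Tom, 2); (5, Quinn, NULL); (5, Sara, NULL); (8, Carol, NULL); (9, Ken, NULL)

RIGHT JOIN keeps every row from `visits`; unmatched rows get NULL for `patients`'s columns.
Matching on t1.pid = t2.pid. A NULL in a compared column never satisfies the condition.
- t1 (pid=2) pairs with 2 row(s) of t2.
- t1 (pid=7) has no partner in t2.
- t1 (pid=NULL) has no partner in t2.
- t1 (pid=1) has no partner in t2.
- t1 (pid=2) pairs with 2 row(s) of t2.
- t1 (pid=2) pairs with 2 row(s) of t2.
- plus 4 unmatched t2 row(s), each kept with NULL t1 columns.
After projecting and ordering:
t2.pid | t2.doctor | t1.pid
2 | Frank | 2
2 | Frank | 2
2 | Frank | 2
2 | Tom | 2
2 | Tom | 2
2 | Tom | 2
5 | Quinn | NULL
5 | Sara | NULL
8 | Carol | NULL
9 | Ken | NULL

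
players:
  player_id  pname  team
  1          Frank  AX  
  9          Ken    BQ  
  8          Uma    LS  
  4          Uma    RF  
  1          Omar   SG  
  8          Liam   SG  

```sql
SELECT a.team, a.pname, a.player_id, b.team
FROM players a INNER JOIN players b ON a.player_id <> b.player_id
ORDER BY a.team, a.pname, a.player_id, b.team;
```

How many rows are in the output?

INNER JOIN keeps only pairs where the ON condition holds.
Matching on a.player_id <> b.player_id.
- a (player_id=1) pairs with 4 row(s) of b.
- a (player_id=9) pairs with 5 row(s) of b.
- a (player_id=8) pairs with 4 row(s) of b.
- a (player_id=4) pairs with 5 row(s) of b.
- a (player_id=1) pairs with 4 row(s) of b.
- a (player_id=8) pairs with 4 row(s) of b.
Total: 26 rows.

26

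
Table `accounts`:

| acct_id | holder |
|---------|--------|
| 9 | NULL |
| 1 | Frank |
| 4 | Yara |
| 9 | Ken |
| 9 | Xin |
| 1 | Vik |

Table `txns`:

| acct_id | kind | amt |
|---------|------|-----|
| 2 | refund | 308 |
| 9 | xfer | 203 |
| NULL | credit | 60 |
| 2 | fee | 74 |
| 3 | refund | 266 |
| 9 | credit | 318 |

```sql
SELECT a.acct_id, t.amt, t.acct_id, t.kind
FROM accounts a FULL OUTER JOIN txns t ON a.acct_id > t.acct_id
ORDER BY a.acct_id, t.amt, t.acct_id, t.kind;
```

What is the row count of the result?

17

FULL OUTER JOIN keeps every row from both sides; unmatched rows get NULL for the other side's columns.
Matching on a.acct_id > t.acct_id. A NULL in a compared column never satisfies the condition.
Matched pairs: 12; unmatched a rows kept: 2; unmatched t rows kept: 3.
Total: 12 matched + 5 padded = 17 rows.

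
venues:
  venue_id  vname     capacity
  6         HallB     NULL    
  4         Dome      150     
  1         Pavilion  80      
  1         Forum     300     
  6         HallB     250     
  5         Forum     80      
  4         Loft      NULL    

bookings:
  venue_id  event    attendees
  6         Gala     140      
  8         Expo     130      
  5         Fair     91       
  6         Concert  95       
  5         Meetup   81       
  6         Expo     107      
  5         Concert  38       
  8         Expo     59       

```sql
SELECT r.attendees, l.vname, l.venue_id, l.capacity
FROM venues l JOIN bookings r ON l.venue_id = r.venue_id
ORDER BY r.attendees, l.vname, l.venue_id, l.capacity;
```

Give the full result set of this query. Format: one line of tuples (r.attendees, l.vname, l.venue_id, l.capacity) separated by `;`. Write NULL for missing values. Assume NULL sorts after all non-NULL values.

INNER JOIN keeps only pairs where the ON condition holds.
Matching on l.venue_id = r.venue_id.
Matched pairs: 9.

(38, Forum, 5, 80); (81, Forum, 5, 80); (91, Forum, 5, 80); (95, HallB, 6, 250); (95, HallB, 6, NULL); (107, HallB, 6, 250); (107, HallB, 6, NULL); (140, HallB, 6, 250); (140, HallB, 6, NULL)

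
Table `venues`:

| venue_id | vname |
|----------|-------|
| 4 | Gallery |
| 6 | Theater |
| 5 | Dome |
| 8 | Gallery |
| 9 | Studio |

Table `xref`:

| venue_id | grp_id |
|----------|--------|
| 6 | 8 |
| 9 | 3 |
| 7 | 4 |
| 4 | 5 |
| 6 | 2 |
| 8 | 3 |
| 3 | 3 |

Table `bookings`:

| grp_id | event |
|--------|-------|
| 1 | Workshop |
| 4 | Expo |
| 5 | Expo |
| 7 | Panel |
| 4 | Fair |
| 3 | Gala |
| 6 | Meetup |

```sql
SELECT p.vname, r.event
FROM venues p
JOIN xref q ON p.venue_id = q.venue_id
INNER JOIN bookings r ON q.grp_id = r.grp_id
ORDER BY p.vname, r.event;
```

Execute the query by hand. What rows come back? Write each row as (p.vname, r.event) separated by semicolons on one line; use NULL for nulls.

Evaluate left to right. First `venues p INNER JOIN xref q` on venue_id: 5 row(s).
Then INNER JOIN `bookings r` on grp_id: keep only rows whose q.grp_id appears in r.

(Gallery, Expo); (Gallery, Gala); (Studio, Gala)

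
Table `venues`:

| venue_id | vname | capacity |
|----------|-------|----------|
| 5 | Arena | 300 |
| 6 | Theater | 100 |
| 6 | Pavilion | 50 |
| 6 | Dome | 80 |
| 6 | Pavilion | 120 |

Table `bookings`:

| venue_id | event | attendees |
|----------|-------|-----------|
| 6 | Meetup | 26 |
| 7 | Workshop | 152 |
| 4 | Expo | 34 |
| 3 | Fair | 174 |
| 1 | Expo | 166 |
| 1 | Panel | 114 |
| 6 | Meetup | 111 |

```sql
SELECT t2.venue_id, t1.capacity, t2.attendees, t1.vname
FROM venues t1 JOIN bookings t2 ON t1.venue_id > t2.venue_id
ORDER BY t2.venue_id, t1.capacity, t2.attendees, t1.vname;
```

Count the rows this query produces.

20

INNER JOIN keeps only pairs where the ON condition holds.
Matching on t1.venue_id > t2.venue_id.
- t1 row (venue_id=5): matches 4 t2 row(s) → 4 output row(s).
- t1 row (venue_id=6): matches 4 t2 row(s) → 4 output row(s).
- t1 row (venue_id=6): matches 4 t2 row(s) → 4 output row(s).
- t1 row (venue_id=6): matches 4 t2 row(s) → 4 output row(s).
- t1 row (venue_id=6): matches 4 t2 row(s) → 4 output row(s).
Total: 20 rows.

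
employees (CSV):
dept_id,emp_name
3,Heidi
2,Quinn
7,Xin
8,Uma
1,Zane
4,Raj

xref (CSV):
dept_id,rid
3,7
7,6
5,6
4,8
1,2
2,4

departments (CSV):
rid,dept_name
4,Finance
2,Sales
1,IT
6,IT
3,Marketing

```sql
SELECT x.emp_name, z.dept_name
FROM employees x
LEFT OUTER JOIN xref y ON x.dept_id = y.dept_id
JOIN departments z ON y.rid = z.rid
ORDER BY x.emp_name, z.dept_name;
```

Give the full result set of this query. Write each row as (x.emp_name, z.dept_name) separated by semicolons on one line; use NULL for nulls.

Evaluate left to right. First `employees x LEFT JOIN xref y` on dept_id: 6 row(s).
Then INNER JOIN `departments z` on rid: keep only rows whose y.rid appears in z.

(Quinn, Finance); (Xin, IT); (Zane, Sales)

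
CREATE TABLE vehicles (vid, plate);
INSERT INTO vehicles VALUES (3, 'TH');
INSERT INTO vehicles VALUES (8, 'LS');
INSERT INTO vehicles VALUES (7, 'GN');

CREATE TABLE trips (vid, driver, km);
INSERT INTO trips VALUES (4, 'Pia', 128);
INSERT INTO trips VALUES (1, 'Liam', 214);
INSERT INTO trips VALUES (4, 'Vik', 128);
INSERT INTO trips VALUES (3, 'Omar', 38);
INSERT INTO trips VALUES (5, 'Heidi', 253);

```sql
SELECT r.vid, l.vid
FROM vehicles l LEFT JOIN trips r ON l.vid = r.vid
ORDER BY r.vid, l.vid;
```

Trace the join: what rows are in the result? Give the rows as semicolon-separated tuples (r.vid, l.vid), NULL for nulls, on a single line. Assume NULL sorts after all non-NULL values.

(3, 3); (NULL, 7); (NULL, 8)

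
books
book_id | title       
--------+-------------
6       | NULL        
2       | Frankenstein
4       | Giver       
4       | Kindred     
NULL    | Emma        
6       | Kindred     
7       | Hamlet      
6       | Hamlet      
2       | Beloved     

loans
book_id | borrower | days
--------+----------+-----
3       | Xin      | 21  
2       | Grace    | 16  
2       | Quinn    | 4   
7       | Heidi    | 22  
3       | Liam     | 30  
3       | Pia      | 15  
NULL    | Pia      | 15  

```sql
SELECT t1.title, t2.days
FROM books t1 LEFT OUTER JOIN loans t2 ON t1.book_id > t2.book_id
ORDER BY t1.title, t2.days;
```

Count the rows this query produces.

LEFT JOIN keeps every row from `books`; unmatched rows get NULL for `loans`'s columns.
Matching on t1.book_id > t2.book_id. A NULL in a compared column never satisfies the condition.
- t1 (book_id=6) pairs with 5 row(s) of t2.
- t1 (book_id=2) has no partner → padded with NULL.
- t1 (book_id=4) pairs with 5 row(s) of t2.
- t1 (book_id=4) pairs with 5 row(s) of t2.
- t1 (book_id=NULL) has no partner → padded with NULL.
- t1 (book_id=6) pairs with 5 row(s) of t2.
- t1 (book_id=7) pairs with 5 row(s) of t2.
- t1 (book_id=6) pairs with 5 row(s) of t2.
- t1 (book_id=2) has no partner → padded with NULL.
Total: 30 matched + 3 padded = 33 rows.

33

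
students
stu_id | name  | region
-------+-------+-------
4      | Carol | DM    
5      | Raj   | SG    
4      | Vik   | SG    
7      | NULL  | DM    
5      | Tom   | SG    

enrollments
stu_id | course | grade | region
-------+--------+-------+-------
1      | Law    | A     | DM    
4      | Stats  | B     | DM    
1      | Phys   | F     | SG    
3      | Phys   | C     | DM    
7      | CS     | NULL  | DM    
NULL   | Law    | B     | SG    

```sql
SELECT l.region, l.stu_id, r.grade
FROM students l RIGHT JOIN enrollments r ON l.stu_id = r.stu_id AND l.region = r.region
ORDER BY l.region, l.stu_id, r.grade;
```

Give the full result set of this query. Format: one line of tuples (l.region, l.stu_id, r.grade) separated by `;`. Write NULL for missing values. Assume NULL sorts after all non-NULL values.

(DM, 4, B); (DM, 7, NULL); (NULL, NULL, A); (NULL, NULL, B); (NULL, NULL, C); (NULL, NULL, F)

RIGHT JOIN keeps every row from `enrollments`; unmatched rows get NULL for `students`'s columns.
Matching on l.stu_id = r.stu_id AND l.region = r.region. A NULL in a compared column never satisfies the condition.
- l[0] stu_id=4, region=DM → 1 match(es) in r → 1 row(s).
- l[1] stu_id=5, region=SG → no match.
- l[2] stu_id=4, region=SG → no match.
- l[3] stu_id=7, region=DM → 1 match(es) in r → 1 row(s).
- l[4] stu_id=5, region=SG → no match.
- plus 4 unmatched r row(s), each kept with NULL l columns.
After projecting and ordering:
l.region | l.stu_id | r.grade
DM | 4 | B
DM | 7 | NULL
NULL | NULL | A
NULL | NULL | B
NULL | NULL | C
NULL | NULL | F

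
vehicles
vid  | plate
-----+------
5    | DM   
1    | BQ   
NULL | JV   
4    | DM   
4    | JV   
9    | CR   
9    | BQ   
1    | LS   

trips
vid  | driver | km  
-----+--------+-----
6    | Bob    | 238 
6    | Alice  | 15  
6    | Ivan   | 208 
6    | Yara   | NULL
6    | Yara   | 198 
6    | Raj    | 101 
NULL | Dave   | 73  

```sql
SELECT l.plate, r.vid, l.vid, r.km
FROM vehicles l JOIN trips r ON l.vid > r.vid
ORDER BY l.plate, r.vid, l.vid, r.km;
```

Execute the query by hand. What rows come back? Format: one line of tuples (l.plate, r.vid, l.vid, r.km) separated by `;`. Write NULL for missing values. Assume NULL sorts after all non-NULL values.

INNER JOIN keeps only pairs where the ON condition holds.
Matching on l.vid > r.vid. A NULL in a compared column never satisfies the condition.
Matched pairs: 12.

(BQ, 6, 9, 15); (BQ, 6, 9, 101); (BQ, 6, 9, 198); (BQ, 6, 9, 208); (BQ, 6, 9, 238); (BQ, 6, 9, NULL); (CR, 6, 9, 15); (CR, 6, 9, 101); (CR, 6, 9, 198); (CR, 6, 9, 208); (CR, 6, 9, 238); (CR, 6, 9, NULL)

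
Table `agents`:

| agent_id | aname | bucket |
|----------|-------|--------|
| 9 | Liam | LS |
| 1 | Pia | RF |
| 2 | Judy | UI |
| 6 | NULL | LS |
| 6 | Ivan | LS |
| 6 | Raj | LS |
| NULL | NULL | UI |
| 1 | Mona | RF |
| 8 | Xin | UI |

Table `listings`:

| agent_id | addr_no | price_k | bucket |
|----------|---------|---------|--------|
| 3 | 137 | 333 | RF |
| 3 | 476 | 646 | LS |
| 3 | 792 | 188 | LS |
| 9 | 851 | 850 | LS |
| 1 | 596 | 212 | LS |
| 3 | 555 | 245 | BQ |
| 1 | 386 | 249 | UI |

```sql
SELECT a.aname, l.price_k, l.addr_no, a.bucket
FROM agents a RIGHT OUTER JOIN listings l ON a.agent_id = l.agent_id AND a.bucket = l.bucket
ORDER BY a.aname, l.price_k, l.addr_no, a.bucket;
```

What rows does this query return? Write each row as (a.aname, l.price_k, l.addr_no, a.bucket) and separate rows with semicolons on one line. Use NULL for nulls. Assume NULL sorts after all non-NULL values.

(Liam, 850, 851, LS); (NULL, 188, 792, NULL); (NULL, 212, 596, NULL); (NULL, 245, 555, NULL); (NULL, 249, 386, NULL); (NULL, 333, 137, NULL); (NULL, 646, 476, NULL)

RIGHT JOIN keeps every row from `listings`; unmatched rows get NULL for `agents`'s columns.
Matching on a.agent_id = l.agent_id AND a.bucket = l.bucket. A NULL in a compared column never satisfies the condition.
- agent_id=9, bucket=LS: 1 matching l row(s), so 1 row(s) emitted.
- agent_id=1, bucket=RF: no matching l row.
- agent_id=2, bucket=UI: no matching l row.
- agent_id=6, bucket=LS: no matching l row.
- agent_id=6, bucket=LS: no matching l row.
- agent_id=6, bucket=LS: no matching l row.
- agent_id=NULL, bucket=UI: no matching l row.
- agent_id=1, bucket=RF: no matching l row.
- agent_id=8, bucket=UI: no matching l row.
- 6 row(s) from l found no a partner → padded with NULL.
After projecting and ordering:
a.aname | l.price_k | l.addr_no | a.bucket
Liam | 850 | 851 | LS
NULL | 188 | 792 | NULL
NULL | 212 | 596 | NULL
NULL | 245 | 555 | NULL
NULL | 249 | 386 | NULL
NULL | 333 | 137 | NULL
NULL | 646 | 476 | NULL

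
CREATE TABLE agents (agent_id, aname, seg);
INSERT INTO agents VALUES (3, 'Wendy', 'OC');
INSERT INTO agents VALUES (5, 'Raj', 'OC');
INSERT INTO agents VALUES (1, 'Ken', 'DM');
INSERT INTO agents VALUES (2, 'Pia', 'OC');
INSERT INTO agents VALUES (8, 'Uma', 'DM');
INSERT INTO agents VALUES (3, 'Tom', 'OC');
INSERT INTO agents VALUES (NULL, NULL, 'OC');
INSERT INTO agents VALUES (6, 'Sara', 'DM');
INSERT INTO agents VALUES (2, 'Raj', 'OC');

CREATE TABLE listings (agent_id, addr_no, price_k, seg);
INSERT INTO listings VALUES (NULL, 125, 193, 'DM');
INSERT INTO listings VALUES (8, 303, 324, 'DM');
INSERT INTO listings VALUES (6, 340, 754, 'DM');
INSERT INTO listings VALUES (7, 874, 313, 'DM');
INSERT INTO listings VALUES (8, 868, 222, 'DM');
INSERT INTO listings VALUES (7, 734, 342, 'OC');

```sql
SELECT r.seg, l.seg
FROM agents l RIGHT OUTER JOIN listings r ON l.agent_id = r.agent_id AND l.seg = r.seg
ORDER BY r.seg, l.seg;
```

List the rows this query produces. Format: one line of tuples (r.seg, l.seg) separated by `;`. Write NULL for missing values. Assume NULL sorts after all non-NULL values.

(DM, DM); (DM, DM); (DM, DM); (DM, NULL); (DM, NULL); (OC, NULL)

RIGHT JOIN keeps every row from `listings`; unmatched rows get NULL for `agents`'s columns.
Matching on l.agent_id = r.agent_id AND l.seg = r.seg. A NULL in a compared column never satisfies the condition.
- l row (agent_id=3, seg=OC): no match.
- l row (agent_id=5, seg=OC): no match.
- l row (agent_id=1, seg=DM): no match.
- l row (agent_id=2, seg=OC): no match.
- l row (agent_id=8, seg=DM): matches 2 r row(s) → 2 output row(s).
- l row (agent_id=3, seg=OC): no match.
- l row (agent_id=NULL, seg=OC): no match.
- l row (agent_id=6, seg=DM): matches 1 r row(s) → 1 output row(s).
- l row (agent_id=2, seg=OC): no match.
- plus 3 unmatched r row(s), each kept with NULL l columns.
After projecting and ordering:
r.seg | l.seg
DM | DM
DM | DM
DM | DM
DM | NULL
DM | NULL
OC | NULL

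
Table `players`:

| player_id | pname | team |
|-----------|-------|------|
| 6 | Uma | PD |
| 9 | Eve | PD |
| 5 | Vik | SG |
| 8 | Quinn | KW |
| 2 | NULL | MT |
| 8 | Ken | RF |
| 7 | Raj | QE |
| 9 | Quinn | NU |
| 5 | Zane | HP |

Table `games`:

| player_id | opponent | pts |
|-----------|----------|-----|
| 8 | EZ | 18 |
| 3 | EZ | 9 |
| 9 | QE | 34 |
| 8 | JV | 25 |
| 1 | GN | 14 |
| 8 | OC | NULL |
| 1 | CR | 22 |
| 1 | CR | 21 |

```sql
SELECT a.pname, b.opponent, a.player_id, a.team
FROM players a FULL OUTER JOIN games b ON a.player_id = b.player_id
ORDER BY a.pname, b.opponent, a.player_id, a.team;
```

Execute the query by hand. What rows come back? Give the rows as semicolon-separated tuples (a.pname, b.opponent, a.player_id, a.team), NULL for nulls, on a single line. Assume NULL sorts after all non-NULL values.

(Eve, QE, 9, PD); (Ken, EZ, 8, RF); (Ken, JV, 8, RF); (Ken, OC, 8, RF); (Quinn, EZ, 8, KW); (Quinn, JV, 8, KW); (Quinn, OC, 8, KW); (Quinn, QE, 9, NU); (Raj, NULL, 7, QE); (Uma, NULL, 6, PD); (Vik, NULL, 5, SG); (Zane, NULL, 5, HP); (NULL, CR, NULL, NULL); (NULL, CR, NULL, NULL); (NULL, EZ, NULL, NULL); (NULL, GN, NULL, NULL); (NULL, NULL, 2, MT)

FULL OUTER JOIN keeps every row from both sides; unmatched rows get NULL for the other side's columns.
Matching on a.player_id = b.player_id.
- player_id=6: no b row matches, row kept with b columns NULL.
- player_id=9: 1 matching b row(s), so 1 row(s) emitted.
- player_id=5: no b row matches, row kept with b columns NULL.
- player_id=8: 3 matching b row(s), so 3 row(s) emitted.
- player_id=2: no b row matches, row kept with b columns NULL.
- player_id=8: 3 matching b row(s), so 3 row(s) emitted.
- player_id=7: no b row matches, row kept with b columns NULL.
- player_id=9: 1 matching b row(s), so 1 row(s) emitted.
- player_id=5: no b row matches, row kept with b columns NULL.
- 4 b row(s) had no a match → kept, a columns NULL.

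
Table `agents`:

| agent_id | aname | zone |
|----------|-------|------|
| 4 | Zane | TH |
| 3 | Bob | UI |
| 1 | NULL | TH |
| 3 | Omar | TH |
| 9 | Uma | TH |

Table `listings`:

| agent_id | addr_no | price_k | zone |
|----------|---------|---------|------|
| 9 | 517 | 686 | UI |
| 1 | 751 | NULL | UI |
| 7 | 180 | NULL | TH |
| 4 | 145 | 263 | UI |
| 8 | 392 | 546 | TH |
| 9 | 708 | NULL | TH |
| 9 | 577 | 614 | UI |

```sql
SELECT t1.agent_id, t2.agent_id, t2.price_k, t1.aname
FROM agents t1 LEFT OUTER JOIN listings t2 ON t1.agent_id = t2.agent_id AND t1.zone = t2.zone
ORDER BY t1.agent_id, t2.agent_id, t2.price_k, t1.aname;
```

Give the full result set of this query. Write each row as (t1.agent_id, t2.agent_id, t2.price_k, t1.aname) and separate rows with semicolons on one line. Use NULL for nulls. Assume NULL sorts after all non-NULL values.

(1, NULL, NULL, NULL); (3, NULL, NULL, Bob); (3, NULL, NULL, Omar); (4, NULL, NULL, Zane); (9, 9, NULL, Uma)

LEFT JOIN keeps every row from `agents`; unmatched rows get NULL for `listings`'s columns.
Matching on t1.agent_id = t2.agent_id AND t1.zone = t2.zone.
Matched pairs: 1; unmatched t1 rows kept: 4.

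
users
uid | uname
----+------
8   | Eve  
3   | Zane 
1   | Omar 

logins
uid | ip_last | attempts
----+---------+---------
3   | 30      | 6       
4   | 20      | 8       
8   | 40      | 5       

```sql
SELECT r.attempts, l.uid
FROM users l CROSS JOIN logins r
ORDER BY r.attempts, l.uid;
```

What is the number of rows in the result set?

9

CROSS JOIN pairs every row of `users` with every row of `logins`: 3 × 3 = 9 rows.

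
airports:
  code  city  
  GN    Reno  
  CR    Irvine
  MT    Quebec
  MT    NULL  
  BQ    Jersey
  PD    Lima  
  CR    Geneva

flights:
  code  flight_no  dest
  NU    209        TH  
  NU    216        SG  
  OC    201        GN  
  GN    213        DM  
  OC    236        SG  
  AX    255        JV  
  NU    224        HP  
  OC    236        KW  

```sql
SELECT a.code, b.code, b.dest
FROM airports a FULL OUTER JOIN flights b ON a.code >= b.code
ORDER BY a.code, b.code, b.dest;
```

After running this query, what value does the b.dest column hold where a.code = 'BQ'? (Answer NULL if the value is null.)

FULL OUTER JOIN keeps every row from both sides; unmatched rows get NULL for the other side's columns.
Matching on a.code >= b.code.
- code=GN: 2 matching b row(s), so 2 row(s) emitted.
- code=CR: 1 matching b row(s), so 1 row(s) emitted.
- code=MT: 2 matching b row(s), so 2 row(s) emitted.
- code=MT: 2 matching b row(s), so 2 row(s) emitted.
- code=BQ: 1 matching b row(s), so 1 row(s) emitted.
- code=PD: 8 matching b row(s), so 8 row(s) emitted.
- code=CR: 1 matching b row(s), so 1 row(s) emitted.

JV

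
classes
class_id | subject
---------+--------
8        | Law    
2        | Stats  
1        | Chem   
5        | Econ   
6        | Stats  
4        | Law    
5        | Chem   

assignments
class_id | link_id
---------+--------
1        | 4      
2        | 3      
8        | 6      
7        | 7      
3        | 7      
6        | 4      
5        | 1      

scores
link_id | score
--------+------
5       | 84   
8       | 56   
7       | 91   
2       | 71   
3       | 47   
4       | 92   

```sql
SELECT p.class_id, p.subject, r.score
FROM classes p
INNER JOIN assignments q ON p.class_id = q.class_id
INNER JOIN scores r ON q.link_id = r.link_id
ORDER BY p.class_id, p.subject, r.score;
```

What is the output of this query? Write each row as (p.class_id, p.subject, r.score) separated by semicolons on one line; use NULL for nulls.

(1, Chem, 92); (2, Stats, 47); (6, Stats, 92)

Joins associate left-to-right: classes INNER JOIN assignments on class_id gives 6 intermediate row(s).
Then INNER JOIN `scores r` on link_id: keep only rows whose q.link_id appears in r.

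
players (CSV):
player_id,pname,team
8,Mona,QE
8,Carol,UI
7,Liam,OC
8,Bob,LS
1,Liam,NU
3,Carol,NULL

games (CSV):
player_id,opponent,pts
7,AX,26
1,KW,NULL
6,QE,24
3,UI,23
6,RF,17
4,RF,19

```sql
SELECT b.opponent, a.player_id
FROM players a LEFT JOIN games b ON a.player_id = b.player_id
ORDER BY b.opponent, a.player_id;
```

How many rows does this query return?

6

LEFT JOIN keeps every row from `players`; unmatched rows get NULL for `games`'s columns.
Matching on a.player_id = b.player_id.
- a (player_id=8) has no partner → padded with NULL.
- a (player_id=8) has no partner → padded with NULL.
- a (player_id=7) pairs with 1 row(s) of b.
- a (player_id=8) has no partner → padded with NULL.
- a (player_id=1) pairs with 1 row(s) of b.
- a (player_id=3) pairs with 1 row(s) of b.
Total: 3 matched + 3 padded = 6 rows.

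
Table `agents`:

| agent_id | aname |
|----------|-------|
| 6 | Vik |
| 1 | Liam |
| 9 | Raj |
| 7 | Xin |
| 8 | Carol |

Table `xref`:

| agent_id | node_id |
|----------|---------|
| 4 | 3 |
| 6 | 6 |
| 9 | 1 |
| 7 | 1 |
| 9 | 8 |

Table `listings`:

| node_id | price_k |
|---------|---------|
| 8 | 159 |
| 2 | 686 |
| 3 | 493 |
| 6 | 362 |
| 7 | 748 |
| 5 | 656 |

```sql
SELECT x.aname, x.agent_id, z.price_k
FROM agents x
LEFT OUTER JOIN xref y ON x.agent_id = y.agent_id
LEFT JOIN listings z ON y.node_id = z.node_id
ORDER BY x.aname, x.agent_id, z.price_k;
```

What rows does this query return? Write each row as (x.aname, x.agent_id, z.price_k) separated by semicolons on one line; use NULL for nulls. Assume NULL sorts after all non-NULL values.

(Carol, 8, NULL); (Liam, 1, NULL); (Raj, 9, 159); (Raj, 9, NULL); (Vik, 6, 362); (Xin, 7, NULL)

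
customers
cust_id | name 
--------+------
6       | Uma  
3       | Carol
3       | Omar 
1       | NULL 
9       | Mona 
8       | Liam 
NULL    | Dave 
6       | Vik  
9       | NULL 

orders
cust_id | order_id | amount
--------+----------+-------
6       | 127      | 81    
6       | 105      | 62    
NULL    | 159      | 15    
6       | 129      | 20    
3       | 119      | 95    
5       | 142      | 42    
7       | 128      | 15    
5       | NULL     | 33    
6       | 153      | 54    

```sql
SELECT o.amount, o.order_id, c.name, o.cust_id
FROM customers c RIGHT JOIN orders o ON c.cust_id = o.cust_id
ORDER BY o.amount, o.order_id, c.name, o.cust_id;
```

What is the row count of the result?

14

RIGHT JOIN keeps every row from `orders`; unmatched rows get NULL for `customers`'s columns.
Matching on c.cust_id = o.cust_id. A NULL in a compared column never satisfies the condition.
Matched pairs: 10; unmatched o rows kept: 4.
Total: 10 matched + 4 padded = 14 rows.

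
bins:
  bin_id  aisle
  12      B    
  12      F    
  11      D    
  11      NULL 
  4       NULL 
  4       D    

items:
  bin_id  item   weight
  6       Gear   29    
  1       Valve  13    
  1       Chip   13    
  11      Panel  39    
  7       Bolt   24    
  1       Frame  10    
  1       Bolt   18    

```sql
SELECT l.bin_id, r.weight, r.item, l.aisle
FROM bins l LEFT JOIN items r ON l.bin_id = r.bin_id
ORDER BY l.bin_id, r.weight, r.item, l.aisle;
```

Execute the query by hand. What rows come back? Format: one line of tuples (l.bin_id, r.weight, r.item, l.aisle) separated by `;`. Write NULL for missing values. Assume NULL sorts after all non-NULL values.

LEFT JOIN keeps every row from `bins`; unmatched rows get NULL for `items`'s columns.
Matching on l.bin_id = r.bin_id.
- bin_id=12: no r row matches, row kept with r columns NULL.
- bin_id=12: no r row matches, row kept with r columns NULL.
- bin_id=11: 1 matching r row(s), so 1 row(s) emitted.
- bin_id=11: 1 matching r row(s), so 1 row(s) emitted.
- bin_id=4: no r row matches, row kept with r columns NULL.
- bin_id=4: no r row matches, row kept with r columns NULL.
After projecting and ordering:
l.bin_id | r.weight | r.item | l.aisle
4 | NULL | NULL | D
4 | NULL | NULL | NULL
11 | 39 | Panel | D
11 | 39 | Panel | NULL
12 | NULL | NULL | B
12 | NULL | NULL | F

(4, NULL, NULL, D); (4, NULL, NULL, NULL); (11, 39, Panel, D); (11, 39, Panel, NULL); (12, NULL, NULL, B); (12, NULL, NULL, F)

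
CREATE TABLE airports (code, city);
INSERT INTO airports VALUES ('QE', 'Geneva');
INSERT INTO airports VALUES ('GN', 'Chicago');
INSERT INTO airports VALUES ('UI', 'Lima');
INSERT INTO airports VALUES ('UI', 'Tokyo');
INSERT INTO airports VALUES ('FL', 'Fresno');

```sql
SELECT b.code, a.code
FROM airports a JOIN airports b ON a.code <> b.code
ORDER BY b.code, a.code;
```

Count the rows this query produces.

18

INNER JOIN keeps only pairs where the ON condition holds.
Matching on a.code <> b.code.
Matched pairs: 18.
Total: 18 rows.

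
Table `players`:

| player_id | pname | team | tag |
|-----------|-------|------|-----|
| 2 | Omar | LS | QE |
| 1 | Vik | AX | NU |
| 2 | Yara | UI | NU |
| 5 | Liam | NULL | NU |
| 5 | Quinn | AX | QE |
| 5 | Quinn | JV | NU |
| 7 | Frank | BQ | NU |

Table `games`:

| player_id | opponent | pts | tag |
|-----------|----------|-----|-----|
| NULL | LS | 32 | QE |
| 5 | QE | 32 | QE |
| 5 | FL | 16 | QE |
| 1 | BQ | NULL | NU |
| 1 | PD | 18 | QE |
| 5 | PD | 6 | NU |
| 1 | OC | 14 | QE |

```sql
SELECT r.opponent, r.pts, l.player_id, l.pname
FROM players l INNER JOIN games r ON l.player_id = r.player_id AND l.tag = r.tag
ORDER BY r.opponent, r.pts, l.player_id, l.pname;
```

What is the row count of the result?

5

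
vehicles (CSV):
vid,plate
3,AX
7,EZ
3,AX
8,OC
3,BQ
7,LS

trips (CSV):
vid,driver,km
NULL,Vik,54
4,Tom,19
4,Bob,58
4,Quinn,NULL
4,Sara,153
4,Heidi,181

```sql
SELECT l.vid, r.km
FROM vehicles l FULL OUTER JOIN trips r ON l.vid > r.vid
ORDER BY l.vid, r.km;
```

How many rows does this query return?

19

FULL OUTER JOIN keeps every row from both sides; unmatched rows get NULL for the other side's columns.
Matching on l.vid > r.vid. A NULL in a compared column never satisfies the condition.
- vid=3: no r row matches, row kept with r columns NULL.
- vid=7: 5 matching r row(s), so 5 row(s) emitted.
- vid=3: no r row matches, row kept with r columns NULL.
- vid=8: 5 matching r row(s), so 5 row(s) emitted.
- vid=3: no r row matches, row kept with r columns NULL.
- vid=7: 5 matching r row(s), so 5 row(s) emitted.
- plus 1 unmatched r row(s), each kept with NULL l columns.
Total: 15 matched + 4 padded = 19 rows.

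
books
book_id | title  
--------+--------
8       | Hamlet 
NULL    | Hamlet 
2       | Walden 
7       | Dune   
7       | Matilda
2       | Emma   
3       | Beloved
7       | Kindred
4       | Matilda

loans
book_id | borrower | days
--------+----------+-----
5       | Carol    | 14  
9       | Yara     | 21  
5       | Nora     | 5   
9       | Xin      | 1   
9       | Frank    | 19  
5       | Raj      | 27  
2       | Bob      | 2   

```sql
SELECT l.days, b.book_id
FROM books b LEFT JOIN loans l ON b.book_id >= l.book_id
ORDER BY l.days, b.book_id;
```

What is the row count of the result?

LEFT JOIN keeps every row from `books`; unmatched rows get NULL for `loans`'s columns.
Matching on b.book_id >= l.book_id. A NULL in a compared column never satisfies the condition.
- b[0] book_id=8 → 4 match(es) in l → 4 row(s).
- b[1] book_id=NULL → no match; kept with NULLs on the l side.
- b[2] book_id=2 → 1 match(es) in l → 1 row(s).
- b[3] book_id=7 → 4 match(es) in l → 4 row(s).
- b[4] book_id=7 → 4 match(es) in l → 4 row(s).
- b[5] book_id=2 → 1 match(es) in l → 1 row(s).
- b[6] book_id=3 → 1 match(es) in l → 1 row(s).
- b[7] book_id=7 → 4 match(es) in l → 4 row(s).
- b[8] book_id=4 → 1 match(es) in l → 1 row(s).
Total: 20 matched + 1 padded = 21 rows.

21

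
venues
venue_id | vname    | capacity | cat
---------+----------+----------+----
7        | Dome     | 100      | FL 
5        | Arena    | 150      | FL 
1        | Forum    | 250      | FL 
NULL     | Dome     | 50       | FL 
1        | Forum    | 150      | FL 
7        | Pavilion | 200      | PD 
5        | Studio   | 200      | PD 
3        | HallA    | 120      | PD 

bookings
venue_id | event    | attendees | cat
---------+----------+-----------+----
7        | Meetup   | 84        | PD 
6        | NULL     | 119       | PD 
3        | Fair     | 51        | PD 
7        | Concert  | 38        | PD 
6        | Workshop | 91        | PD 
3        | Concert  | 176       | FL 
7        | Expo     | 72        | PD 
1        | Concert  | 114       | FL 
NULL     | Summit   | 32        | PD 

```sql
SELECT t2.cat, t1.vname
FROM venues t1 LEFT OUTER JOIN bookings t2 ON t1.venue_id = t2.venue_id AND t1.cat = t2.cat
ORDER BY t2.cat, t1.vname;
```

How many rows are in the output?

10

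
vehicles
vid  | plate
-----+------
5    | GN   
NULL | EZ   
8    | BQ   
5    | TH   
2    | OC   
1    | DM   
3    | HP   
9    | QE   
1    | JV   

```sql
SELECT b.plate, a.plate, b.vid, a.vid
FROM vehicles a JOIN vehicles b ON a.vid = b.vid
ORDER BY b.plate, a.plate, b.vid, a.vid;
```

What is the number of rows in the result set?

12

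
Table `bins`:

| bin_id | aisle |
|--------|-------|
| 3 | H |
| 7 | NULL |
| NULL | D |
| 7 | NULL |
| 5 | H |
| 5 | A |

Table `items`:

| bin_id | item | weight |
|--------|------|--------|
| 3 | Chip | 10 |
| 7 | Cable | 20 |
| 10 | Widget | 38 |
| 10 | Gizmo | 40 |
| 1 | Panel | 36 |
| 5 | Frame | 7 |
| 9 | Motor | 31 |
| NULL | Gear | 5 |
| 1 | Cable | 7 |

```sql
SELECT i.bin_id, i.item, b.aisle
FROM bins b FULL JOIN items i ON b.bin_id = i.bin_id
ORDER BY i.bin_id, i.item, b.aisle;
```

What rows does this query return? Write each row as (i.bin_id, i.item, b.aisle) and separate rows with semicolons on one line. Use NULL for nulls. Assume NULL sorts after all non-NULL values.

(1, Cable, NULL); (1, Panel, NULL); (3, Chip, H); (5, Frame, A); (5, Frame, H); (7, Cable, NULL); (7, Cable, NULL); (9, Motor, NULL); (10, Gizmo, NULL); (10, Widget, NULL); (NULL, Gear, NULL); (NULL, NULL, D)

FULL OUTER JOIN keeps every row from both sides; unmatched rows get NULL for the other side's columns.
Matching on b.bin_id = i.bin_id. A NULL in a compared column never satisfies the condition.
- b (bin_id=3) pairs with 1 row(s) of i.
- b (bin_id=7) pairs with 1 row(s) of i.
- b (bin_id=NULL) has no partner → padded with NULL.
- b (bin_id=7) pairs with 1 row(s) of i.
- b (bin_id=5) pairs with 1 row(s) of i.
- b (bin_id=5) pairs with 1 row(s) of i.
- plus 6 unmatched i row(s), each kept with NULL b columns.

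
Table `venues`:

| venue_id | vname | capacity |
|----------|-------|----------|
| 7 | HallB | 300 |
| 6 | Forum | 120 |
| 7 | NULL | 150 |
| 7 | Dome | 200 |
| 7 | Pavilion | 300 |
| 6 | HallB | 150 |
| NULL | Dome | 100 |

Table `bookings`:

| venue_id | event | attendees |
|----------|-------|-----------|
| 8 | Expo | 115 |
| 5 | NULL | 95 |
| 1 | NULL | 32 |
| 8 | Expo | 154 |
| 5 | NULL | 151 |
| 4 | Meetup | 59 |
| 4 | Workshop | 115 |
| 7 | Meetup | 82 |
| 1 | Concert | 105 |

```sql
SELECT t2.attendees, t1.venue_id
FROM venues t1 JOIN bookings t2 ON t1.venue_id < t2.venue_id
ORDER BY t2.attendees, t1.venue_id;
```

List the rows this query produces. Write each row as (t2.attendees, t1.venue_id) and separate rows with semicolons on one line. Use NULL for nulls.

INNER JOIN keeps only pairs where the ON condition holds.
Matching on t1.venue_id < t2.venue_id. A NULL in a compared column never satisfies the condition.
Matched pairs: 14.

(82, 6); (82, 6); (115, 6); (115, 6); (115, 7); (115, 7); (115, 7); (115, 7); (154, 6); (154, 6); (154, 7); (154, 7); (154, 7); (154, 7)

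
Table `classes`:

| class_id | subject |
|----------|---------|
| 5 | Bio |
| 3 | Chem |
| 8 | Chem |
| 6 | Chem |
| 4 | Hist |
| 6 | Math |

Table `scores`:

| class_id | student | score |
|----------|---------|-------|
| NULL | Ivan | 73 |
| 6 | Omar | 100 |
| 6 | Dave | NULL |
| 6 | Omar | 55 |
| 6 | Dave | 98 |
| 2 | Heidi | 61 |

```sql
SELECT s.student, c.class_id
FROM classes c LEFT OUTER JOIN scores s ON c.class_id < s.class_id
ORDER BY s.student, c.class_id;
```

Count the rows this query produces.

LEFT JOIN keeps every row from `classes`; unmatched rows get NULL for `scores`'s columns.
Matching on c.class_id < s.class_id. A NULL in a compared column never satisfies the condition.
- class_id=5: 4 matching s row(s), so 4 row(s) emitted.
- class_id=3: 4 matching s row(s), so 4 row(s) emitted.
- class_id=8: no s row matches, row kept with s columns NULL.
- class_id=6: no s row matches, row kept with s columns NULL.
- class_id=4: 4 matching s row(s), so 4 row(s) emitted.
- class_id=6: no s row matches, row kept with s columns NULL.
Total: 12 matched + 3 padded = 15 rows.

15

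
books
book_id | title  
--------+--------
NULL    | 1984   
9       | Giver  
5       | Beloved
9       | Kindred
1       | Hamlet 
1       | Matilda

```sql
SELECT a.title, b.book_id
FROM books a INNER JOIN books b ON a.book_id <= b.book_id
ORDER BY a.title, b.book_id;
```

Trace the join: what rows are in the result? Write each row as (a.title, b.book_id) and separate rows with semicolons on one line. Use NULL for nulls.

INNER JOIN keeps only pairs where the ON condition holds.
Matching on a.book_id <= b.book_id. A NULL in a compared column never satisfies the condition.
- book_id=NULL: no matching b row, dropped.
- book_id=9: 2 matching b row(s), so 2 row(s) emitted.
- book_id=5: 3 matching b row(s), so 3 row(s) emitted.
- book_id=9: 2 matching b row(s), so 2 row(s) emitted.
- book_id=1: 5 matching b row(s), so 5 row(s) emitted.
- book_id=1: 5 matching b row(s), so 5 row(s) emitted.

(Beloved, 5); (Beloved, 9); (Beloved, 9); (Giver, 9); (Giver, 9); (Hamlet, 1); (Hamlet, 1); (Hamlet, 5); (Hamlet, 9); (Hamlet, 9); (Kindred, 9); (Kindred, 9); (Matilda, 1); (Matilda, 1); (Matilda, 5); (Matilda, 9); (Matilda, 9)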